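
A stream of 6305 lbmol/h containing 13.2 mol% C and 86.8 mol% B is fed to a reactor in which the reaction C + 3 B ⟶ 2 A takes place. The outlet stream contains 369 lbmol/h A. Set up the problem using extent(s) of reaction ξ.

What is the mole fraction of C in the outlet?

0.109

For A: n = n₀ + 2ξ → 369 = 0 + 2ξ, giving ξ = 184.5 lbmol/h.
Outlet amounts (n = n₀ + ν ξ):
  C: 832.3 − 1(184.5) = 647.8
  B: 5473 − 3(184.5) = 4919
  A: 0 + 2(184.5) = 369
Total out = 5936 lbmol/h; y_C = 647.8 / 5936 = 0.1091.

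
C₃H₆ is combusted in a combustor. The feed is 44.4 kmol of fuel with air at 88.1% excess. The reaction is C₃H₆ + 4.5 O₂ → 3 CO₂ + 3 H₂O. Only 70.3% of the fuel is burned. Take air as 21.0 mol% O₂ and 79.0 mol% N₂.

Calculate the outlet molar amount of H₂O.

Stoichiometric O₂ = 4.5 × 44.4 = 199.8 kmol; O₂ fed = 199.8 × 1.881 = 375.8 kmol.
N₂ fed = 375.8 × 79/21 = 1414 kmol.
Fuel reacted = 0.703 × 44.4 → ξ = 31.21 kmol.
Outlet (n = n₀ + ν ξ):
  C₃H₆: 44.4 − 1(31.21) = 13.19
  O₂: 375.8 − 4.5(31.21) = 235.4
  N₂: 1414 (inert)
  CO₂: 0 + 3(31.21) = 93.64
  H₂O: 0 + 3(31.21) = 93.64

93.6 kmol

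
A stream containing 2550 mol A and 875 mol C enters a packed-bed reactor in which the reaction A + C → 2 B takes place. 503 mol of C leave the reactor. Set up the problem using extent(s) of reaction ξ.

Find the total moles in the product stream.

For C: n = n₀ − 1ξ → 503 = 875 − 1ξ, giving ξ = 372 mol.
Outlet amounts (n = n₀ + ν ξ):
  A: 2550 − 1(372) = 2178
  C: 875 − 1(372) = 503
  B: 0 + 2(372) = 744
Total out = 2178 + 503 + 744 = 3425 mol.

3420 mol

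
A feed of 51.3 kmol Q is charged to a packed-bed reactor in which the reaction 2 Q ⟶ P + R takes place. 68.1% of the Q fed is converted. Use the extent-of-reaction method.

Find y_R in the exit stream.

0.341

Q reacted = 0.681 × 51.3 = 34.94 kmol; ν_Q = −2, so ξ = 34.94/2 = 17.47 kmol.
Outlet amounts (n = n₀ + ν ξ):
  Q: 51.3 − 2(17.47) = 16.36
  P: 0 + 1(17.47) = 17.47
  R: 0 + 1(17.47) = 17.47
Total out = 51.3 kmol; y_R = 17.47 / 51.3 = 0.3405.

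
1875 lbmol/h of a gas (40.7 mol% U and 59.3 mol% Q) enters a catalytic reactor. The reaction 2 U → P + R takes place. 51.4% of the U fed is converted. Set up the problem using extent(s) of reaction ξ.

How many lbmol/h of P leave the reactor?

U reacted = 0.514 × 763.1 = 392.2 lbmol/h; ν_U = −2, so ξ = 392.2/2 = 196.1 lbmol/h.
Outlet amounts (n = n₀ + ν ξ):
  U: 763.1 − 2(196.1) = 370.9
  P: 0 + 1(196.1) = 196.1
  R: 0 + 1(196.1) = 196.1
  Q: 1112 (inert)

196 lbmol/h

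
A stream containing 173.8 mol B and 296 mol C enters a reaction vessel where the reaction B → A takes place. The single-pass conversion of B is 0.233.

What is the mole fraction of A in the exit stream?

B reacted = 0.233 × 173.8 = 40.5 mol; ν_B = −1, so ξ = 40.5/1 = 40.5 mol.
Outlet amounts (n = n₀ + ν ξ):
  B: 173.8 − 1(40.5) = 133.3
  A: 0 + 1(40.5) = 40.5
  C: 296 (inert)
Total out = 469.8 mol; y_A = 40.5 / 469.8 = 0.0862.

0.0862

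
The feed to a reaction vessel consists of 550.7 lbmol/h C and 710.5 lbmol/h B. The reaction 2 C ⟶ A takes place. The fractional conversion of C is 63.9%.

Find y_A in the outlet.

C reacted = 0.639 × 550.7 = 351.9 lbmol/h; ν_C = −2, so ξ = 351.9/2 = 175.9 lbmol/h.
Outlet amounts (n = n₀ + ν ξ):
  C: 550.7 − 2(175.9) = 198.8
  A: 0 + 1(175.9) = 175.9
  B: 710.5 (inert)
Total out = 1085 lbmol/h; y_A = 175.9 / 1085 = 0.1621.

0.162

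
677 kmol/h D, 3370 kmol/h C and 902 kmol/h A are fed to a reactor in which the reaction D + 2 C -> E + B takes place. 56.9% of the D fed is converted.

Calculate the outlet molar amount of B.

385 kmol/h

D reacted = 0.569 × 677 = 385.2 kmol/h; ν_D = −1, so ξ = 385.2/1 = 385.2 kmol/h.
Outlet amounts (n = n₀ + ν ξ):
  D: 677 − 1(385.2) = 291.8
  C: 3370 − 2(385.2) = 2600
  E: 0 + 1(385.2) = 385.2
  B: 0 + 1(385.2) = 385.2
  A: 902 (inert)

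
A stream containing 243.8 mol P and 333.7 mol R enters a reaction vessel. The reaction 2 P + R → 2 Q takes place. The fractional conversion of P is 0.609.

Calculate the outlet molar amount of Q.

P reacted = 0.609 × 243.8 = 148.5 mol; ν_P = −2, so ξ = 148.5/2 = 74.24 mol.
Outlet amounts (n = n₀ + ν ξ):
  P: 243.8 − 2(74.24) = 95.33
  R: 333.7 − 1(74.24) = 259.5
  Q: 0 + 2(74.24) = 148.5

148 mol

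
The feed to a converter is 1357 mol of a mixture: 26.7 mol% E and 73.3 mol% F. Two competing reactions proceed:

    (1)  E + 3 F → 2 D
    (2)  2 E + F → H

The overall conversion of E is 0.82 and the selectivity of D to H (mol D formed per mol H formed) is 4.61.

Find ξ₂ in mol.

Conversion of E: E consumed = 0.82 × 362.3 = 297.1 mol = 1ξ₁ + 2ξ₂.
Selectivity: 2ξ₁ / (1ξ₂) = 4.61 → ξ₁ = 2.305 ξ₂.
Substitute: (1·2.305 + 2) ξ₂ = 297.1 → ξ₂ = 69.01 mol, ξ₁ = 159.1 mol.
Outlet amounts (n = n₀ + Σ ν·ξ):
  E: 362.3 − 1(159.1) − 2(69.01) = 65.22
  F: 994.7 − 3(159.1) − 1(69.01) = 448.4
  D: 0 + 2(159.1) = 318.2
  H: 0 + 1(69.01) = 69.01

ξ₂ = 69 mol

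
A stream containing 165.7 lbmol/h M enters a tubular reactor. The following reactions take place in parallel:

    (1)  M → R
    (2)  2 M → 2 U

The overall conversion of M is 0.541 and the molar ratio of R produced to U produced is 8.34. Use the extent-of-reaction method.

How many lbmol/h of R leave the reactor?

Conversion of M: M consumed = 0.541 × 165.7 = 89.64 lbmol/h = 1ξ₁ + 2ξ₂.
Selectivity: 1ξ₁ / (2ξ₂) = 8.34 → ξ₁ = 16.68 ξ₂.
Substitute: (1·16.68 + 2) ξ₂ = 89.64 → ξ₂ = 4.799 lbmol/h, ξ₁ = 80.05 lbmol/h.
Outlet amounts (n = n₀ + Σ ν·ξ):
  M: 165.7 − 1(80.05) − 2(4.799) = 76.06
  R: 0 + 1(80.05) = 80.05
  U: 0 + 2(4.799) = 9.598

80 lbmol/h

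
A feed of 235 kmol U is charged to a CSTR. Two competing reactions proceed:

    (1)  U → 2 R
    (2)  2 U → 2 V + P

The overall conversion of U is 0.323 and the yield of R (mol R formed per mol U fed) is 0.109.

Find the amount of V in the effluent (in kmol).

Yield of R: 2ξ₁ / 235 = 0.109 → ξ₁ = 12.81 kmol.
Conversion of U: 1ξ₁ + 2ξ₂ = 0.323 × 235 = 75.91 → ξ₂ = 31.55 kmol.
Outlet amounts (n = n₀ + Σ ν·ξ):
  U: 235 − 1(12.81) − 2(31.55) = 159.1
  R: 0 + 2(12.81) = 25.61
  V: 0 + 2(31.55) = 63.1
  P: 0 + 1(31.55) = 31.55

63.1 kmol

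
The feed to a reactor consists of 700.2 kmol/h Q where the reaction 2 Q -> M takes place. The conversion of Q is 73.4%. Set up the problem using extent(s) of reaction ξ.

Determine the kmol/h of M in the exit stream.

Q reacted = 0.734 × 700.2 = 513.9 kmol/h; ν_Q = −2, so ξ = 513.9/2 = 257 kmol/h.
Outlet amounts (n = n₀ + ν ξ):
  Q: 700.2 − 2(257) = 186.3
  M: 0 + 1(257) = 257

257 kmol/h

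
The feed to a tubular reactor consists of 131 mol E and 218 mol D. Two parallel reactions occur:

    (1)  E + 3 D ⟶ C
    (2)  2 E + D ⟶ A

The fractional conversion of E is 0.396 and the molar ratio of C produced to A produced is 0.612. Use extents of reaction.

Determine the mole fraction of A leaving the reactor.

0.0728

Conversion of E: E consumed = 0.396 × 131 = 51.88 mol = 1ξ₁ + 2ξ₂.
Selectivity: 1ξ₁ / (1ξ₂) = 0.612 → ξ₁ = 0.612 ξ₂.
Substitute: (1·0.612 + 2) ξ₂ = 51.88 → ξ₂ = 19.86 mol, ξ₁ = 12.15 mol.
Outlet amounts (n = n₀ + Σ ν·ξ):
  E: 131 − 1(12.15) − 2(19.86) = 79.12
  D: 218 − 3(12.15) − 1(19.86) = 161.7
  C: 0 + 1(12.15) = 12.15
  A: 0 + 1(19.86) = 19.86
Total out = 272.8 mol; y_A = 19.86 / 272.8 = 0.0728.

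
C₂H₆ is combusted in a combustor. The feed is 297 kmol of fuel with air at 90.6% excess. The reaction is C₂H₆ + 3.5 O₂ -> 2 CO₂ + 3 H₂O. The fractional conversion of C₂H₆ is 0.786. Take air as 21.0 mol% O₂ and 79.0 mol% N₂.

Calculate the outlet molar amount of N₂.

Stoichiometric O₂ = 3.5 × 297 = 1040 kmol; O₂ fed = 1040 × 1.906 = 1981 kmol.
N₂ fed = 1981 × 79/21 = 7453 kmol.
Fuel reacted = 0.786 × 297 → ξ = 233.4 kmol.
Outlet (n = n₀ + ν ξ):
  C₂H₆: 297 − 1(233.4) = 63.56
  O₂: 1981 − 3.5(233.4) = 1164
  N₂: 7453 (inert)
  CO₂: 0 + 2(233.4) = 466.9
  H₂O: 0 + 3(233.4) = 700.3

7450 kmol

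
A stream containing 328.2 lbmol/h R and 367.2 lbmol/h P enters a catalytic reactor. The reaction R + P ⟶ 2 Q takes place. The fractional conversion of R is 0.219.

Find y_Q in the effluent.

R reacted = 0.219 × 328.2 = 71.88 lbmol/h; ν_R = −1, so ξ = 71.88/1 = 71.88 lbmol/h.
Outlet amounts (n = n₀ + ν ξ):
  R: 328.2 − 1(71.88) = 256.3
  P: 367.2 − 1(71.88) = 295.3
  Q: 0 + 2(71.88) = 143.8
Total out = 695.4 lbmol/h; y_Q = 143.8 / 695.4 = 0.2067.

0.207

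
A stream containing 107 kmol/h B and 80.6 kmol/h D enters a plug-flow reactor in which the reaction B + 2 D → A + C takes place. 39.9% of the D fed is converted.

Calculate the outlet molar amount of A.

16.1 kmol/h

D reacted = 0.399 × 80.6 = 32.16 kmol/h; ν_D = −2, so ξ = 32.16/2 = 16.08 kmol/h.
Outlet amounts (n = n₀ + ν ξ):
  B: 107 − 1(16.08) = 90.92
  D: 80.6 − 2(16.08) = 48.44
  A: 0 + 1(16.08) = 16.08
  C: 0 + 1(16.08) = 16.08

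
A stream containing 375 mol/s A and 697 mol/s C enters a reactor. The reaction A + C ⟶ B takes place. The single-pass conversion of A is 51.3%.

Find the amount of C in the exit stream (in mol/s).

505 mol/s

A reacted = 0.513 × 375 = 192.4 mol/s; ν_A = −1, so ξ = 192.4/1 = 192.4 mol/s.
Outlet amounts (n = n₀ + ν ξ):
  A: 375 − 1(192.4) = 182.6
  C: 697 − 1(192.4) = 504.6
  B: 0 + 1(192.4) = 192.4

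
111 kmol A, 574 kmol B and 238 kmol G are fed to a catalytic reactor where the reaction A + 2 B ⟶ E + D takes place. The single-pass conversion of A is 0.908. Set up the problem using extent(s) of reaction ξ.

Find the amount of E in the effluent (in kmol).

A reacted = 0.908 × 111 = 100.8 kmol; ν_A = −1, so ξ = 100.8/1 = 100.8 kmol.
Outlet amounts (n = n₀ + ν ξ):
  A: 111 − 1(100.8) = 10.21
  B: 574 − 2(100.8) = 372.4
  E: 0 + 1(100.8) = 100.8
  D: 0 + 1(100.8) = 100.8
  G: 238 (inert)

101 kmol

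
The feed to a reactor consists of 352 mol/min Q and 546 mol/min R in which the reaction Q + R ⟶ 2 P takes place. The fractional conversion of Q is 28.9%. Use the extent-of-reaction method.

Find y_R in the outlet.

0.495

Q reacted = 0.289 × 352 = 101.7 mol/min; ν_Q = −1, so ξ = 101.7/1 = 101.7 mol/min.
Outlet amounts (n = n₀ + ν ξ):
  Q: 352 − 1(101.7) = 250.3
  R: 546 − 1(101.7) = 444.3
  P: 0 + 2(101.7) = 203.5
Total out = 898 mol/min; y_R = 444.3 / 898 = 0.4947.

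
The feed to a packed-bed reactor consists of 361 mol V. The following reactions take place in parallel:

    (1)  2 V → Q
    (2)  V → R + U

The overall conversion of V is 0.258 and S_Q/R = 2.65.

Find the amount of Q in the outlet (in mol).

Conversion of V: V consumed = 0.258 × 361 = 93.14 mol = 2ξ₁ + 1ξ₂.
Selectivity: 1ξ₁ / (1ξ₂) = 2.65 → ξ₁ = 2.65 ξ₂.
Substitute: (2·2.65 + 1) ξ₂ = 93.14 → ξ₂ = 14.78 mol, ξ₁ = 39.18 mol.
Outlet amounts (n = n₀ + Σ ν·ξ):
  V: 361 − 2(39.18) − 1(14.78) = 267.9
  Q: 0 + 1(39.18) = 39.18
  R: 0 + 1(14.78) = 14.78
  U: 0 + 1(14.78) = 14.78

39.2 mol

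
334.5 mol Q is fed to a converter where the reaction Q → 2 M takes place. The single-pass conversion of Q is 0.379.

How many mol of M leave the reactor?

Q reacted = 0.379 × 334.5 = 126.8 mol; ν_Q = −1, so ξ = 126.8/1 = 126.8 mol.
Outlet amounts (n = n₀ + ν ξ):
  Q: 334.5 − 1(126.8) = 207.7
  M: 0 + 2(126.8) = 253.6

254 mol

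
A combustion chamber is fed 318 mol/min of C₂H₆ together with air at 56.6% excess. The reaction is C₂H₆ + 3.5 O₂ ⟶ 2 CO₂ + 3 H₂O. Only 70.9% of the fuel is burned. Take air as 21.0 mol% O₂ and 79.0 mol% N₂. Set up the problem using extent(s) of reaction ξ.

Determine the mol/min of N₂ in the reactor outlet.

6560 mol/min

Stoichiometric O₂ = 3.5 × 318 = 1113 mol/min; O₂ fed = 1113 × 1.566 = 1743 mol/min.
N₂ fed = 1743 × 79/21 = 6557 mol/min.
Fuel reacted = 0.709 × 318 → ξ = 225.5 mol/min.
Outlet (n = n₀ + ν ξ):
  C₂H₆: 318 − 1(225.5) = 92.54
  O₂: 1743 − 3.5(225.5) = 953.8
  N₂: 6557 (inert)
  CO₂: 0 + 2(225.5) = 450.9
  H₂O: 0 + 3(225.5) = 676.4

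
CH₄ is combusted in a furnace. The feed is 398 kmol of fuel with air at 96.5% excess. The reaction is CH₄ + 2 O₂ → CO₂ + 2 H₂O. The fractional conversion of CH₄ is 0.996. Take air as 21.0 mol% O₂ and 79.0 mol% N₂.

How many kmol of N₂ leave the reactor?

Stoichiometric O₂ = 2 × 398 = 796 kmol; O₂ fed = 796 × 1.965 = 1564 kmol.
N₂ fed = 1564 × 79/21 = 5884 kmol.
Fuel reacted = 0.996 × 398 → ξ = 396.4 kmol.
Outlet (n = n₀ + ν ξ):
  CH₄: 398 − 1(396.4) = 1.592
  O₂: 1564 − 2(396.4) = 771.3
  N₂: 5884 (inert)
  CO₂: 0 + 1(396.4) = 396.4
  H₂O: 0 + 2(396.4) = 792.8

5880 kmol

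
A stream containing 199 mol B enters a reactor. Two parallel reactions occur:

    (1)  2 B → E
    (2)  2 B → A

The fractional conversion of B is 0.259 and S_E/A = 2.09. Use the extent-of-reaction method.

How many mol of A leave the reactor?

8.34 mol

Conversion of B: B consumed = 0.259 × 199 = 51.54 mol = 2ξ₁ + 2ξ₂.
Selectivity: 1ξ₁ / (1ξ₂) = 2.09 → ξ₁ = 2.09 ξ₂.
Substitute: (2·2.09 + 2) ξ₂ = 51.54 → ξ₂ = 8.34 mol, ξ₁ = 17.43 mol.
Outlet amounts (n = n₀ + Σ ν·ξ):
  B: 199 − 2(17.43) − 2(8.34) = 147.5
  E: 0 + 1(17.43) = 17.43
  A: 0 + 1(8.34) = 8.34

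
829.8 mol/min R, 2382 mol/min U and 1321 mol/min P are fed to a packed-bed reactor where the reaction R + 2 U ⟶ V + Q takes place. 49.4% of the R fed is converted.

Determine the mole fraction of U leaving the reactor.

R reacted = 0.494 × 829.8 = 409.9 mol/min; ν_R = −1, so ξ = 409.9/1 = 409.9 mol/min.
Outlet amounts (n = n₀ + ν ξ):
  R: 829.8 − 1(409.9) = 419.9
  U: 2382 − 2(409.9) = 1562
  V: 0 + 1(409.9) = 409.9
  Q: 0 + 1(409.9) = 409.9
  P: 1321 (inert)
Total out = 4123 mol/min; y_U = 1562 / 4123 = 0.3789.

0.379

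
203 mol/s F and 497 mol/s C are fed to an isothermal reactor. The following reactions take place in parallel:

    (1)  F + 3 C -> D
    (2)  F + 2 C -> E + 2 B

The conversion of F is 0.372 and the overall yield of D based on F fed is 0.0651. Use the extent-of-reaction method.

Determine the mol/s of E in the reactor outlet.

62.3 mol/s

Yield of D: 1ξ₁ / 203 = 0.0651 → ξ₁ = 13.22 mol/s.
Conversion of F: 1ξ₁ + 1ξ₂ = 0.372 × 203 = 75.52 → ξ₂ = 62.3 mol/s.
Outlet amounts (n = n₀ + Σ ν·ξ):
  F: 203 − 1(13.22) − 1(62.3) = 127.5
  C: 497 − 3(13.22) − 2(62.3) = 332.8
  D: 0 + 1(13.22) = 13.22
  E: 0 + 1(62.3) = 62.3
  B: 0 + 2(62.3) = 124.6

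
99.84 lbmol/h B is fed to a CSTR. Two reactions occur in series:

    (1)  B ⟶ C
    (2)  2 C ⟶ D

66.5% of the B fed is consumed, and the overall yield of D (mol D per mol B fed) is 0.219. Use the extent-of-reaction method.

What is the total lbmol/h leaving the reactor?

78 lbmol/h

Conversion of B: B consumed = 1ξ₁ = 0.665 × 99.84 → ξ₁ = 66.39 lbmol/h.
Yield of D: 1ξ₂ / 99.84 = 0.219 → ξ₂ = 21.86 lbmol/h.
Outlet amounts (n = n₀ + Σ ν·ξ):
  B: 99.84 − 1(66.39) = 33.45
  C: 0 + 1(66.39) − 2(21.86) = 22.66
  D: 0 + 1(21.86) = 21.86
Total out = 33.45 + 22.66 + 21.86 = 77.98 lbmol/h.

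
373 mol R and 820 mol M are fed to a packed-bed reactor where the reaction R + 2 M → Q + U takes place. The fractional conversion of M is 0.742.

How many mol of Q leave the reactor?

304 mol

M reacted = 0.742 × 820 = 608.4 mol; ν_M = −2, so ξ = 608.4/2 = 304.2 mol.
Outlet amounts (n = n₀ + ν ξ):
  R: 373 − 1(304.2) = 68.78
  M: 820 − 2(304.2) = 211.6
  Q: 0 + 1(304.2) = 304.2
  U: 0 + 1(304.2) = 304.2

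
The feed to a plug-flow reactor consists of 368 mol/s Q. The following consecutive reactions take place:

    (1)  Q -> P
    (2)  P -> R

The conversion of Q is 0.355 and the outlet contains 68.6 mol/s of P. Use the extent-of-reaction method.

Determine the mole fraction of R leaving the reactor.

0.169

Conversion of Q: Q consumed = 1ξ₁ = 0.355 × 368 → ξ₁ = 130.6 mol/s.
P balance: n_P = 0 + 1ξ₁ − 1ξ₂ = 68.6 → ξ₂ = (1·130.6 − 68.6)/1 = 62.04 mol/s.
Outlet amounts (n = n₀ + Σ ν·ξ):
  Q: 368 − 1(130.6) = 237.4
  P: 0 + 1(130.6) − 1(62.04) = 68.6
  R: 0 + 1(62.04) = 62.04
Total out = 368 mol/s; y_R = 62.04 / 368 = 0.1686.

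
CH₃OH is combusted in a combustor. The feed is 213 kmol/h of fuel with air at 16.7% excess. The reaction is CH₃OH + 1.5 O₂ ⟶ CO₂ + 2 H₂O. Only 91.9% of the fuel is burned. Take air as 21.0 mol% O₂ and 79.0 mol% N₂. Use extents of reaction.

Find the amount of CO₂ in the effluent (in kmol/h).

196 kmol/h

Stoichiometric O₂ = 1.5 × 213 = 319.5 kmol/h; O₂ fed = 319.5 × 1.167 = 372.9 kmol/h.
N₂ fed = 372.9 × 79/21 = 1403 kmol/h.
Fuel reacted = 0.919 × 213 → ξ = 195.7 kmol/h.
Outlet (n = n₀ + ν ξ):
  CH₃OH: 213 − 1(195.7) = 17.25
  O₂: 372.9 − 1.5(195.7) = 79.24
  N₂: 1403 (inert)
  CO₂: 0 + 1(195.7) = 195.7
  H₂O: 0 + 2(195.7) = 391.5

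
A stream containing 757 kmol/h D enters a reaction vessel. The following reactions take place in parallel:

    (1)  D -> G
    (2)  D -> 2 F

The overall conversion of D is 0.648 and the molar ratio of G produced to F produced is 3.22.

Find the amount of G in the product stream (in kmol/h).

Conversion of D: D consumed = 0.648 × 757 = 490.5 kmol/h = 1ξ₁ + 1ξ₂.
Selectivity: 1ξ₁ / (2ξ₂) = 3.22 → ξ₁ = 6.44 ξ₂.
Substitute: (1·6.44 + 1) ξ₂ = 490.5 → ξ₂ = 65.93 kmol/h, ξ₁ = 424.6 kmol/h.
Outlet amounts (n = n₀ + Σ ν·ξ):
  D: 757 − 1(424.6) − 1(65.93) = 266.5
  G: 0 + 1(424.6) = 424.6
  F: 0 + 2(65.93) = 131.9

425 kmol/h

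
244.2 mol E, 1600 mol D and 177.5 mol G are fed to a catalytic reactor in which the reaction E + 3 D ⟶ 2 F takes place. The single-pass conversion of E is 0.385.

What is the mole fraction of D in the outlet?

E reacted = 0.385 × 244.2 = 94.02 mol; ν_E = −1, so ξ = 94.02/1 = 94.02 mol.
Outlet amounts (n = n₀ + ν ξ):
  E: 244.2 − 1(94.02) = 150.2
  D: 1600 − 3(94.02) = 1318
  F: 0 + 2(94.02) = 188
  G: 177.5 (inert)
Total out = 1834 mol; y_D = 1318 / 1834 = 0.7188.

0.719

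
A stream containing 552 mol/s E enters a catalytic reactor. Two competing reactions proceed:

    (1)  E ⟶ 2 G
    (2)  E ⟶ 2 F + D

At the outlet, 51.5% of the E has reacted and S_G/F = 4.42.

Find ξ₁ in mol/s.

ξ₁ = 232 mol/s

Conversion of E: E consumed = 0.515 × 552 = 284.3 mol/s = 1ξ₁ + 1ξ₂.
Selectivity: 2ξ₁ / (2ξ₂) = 4.42 → ξ₁ = 4.42 ξ₂.
Substitute: (1·4.42 + 1) ξ₂ = 284.3 → ξ₂ = 52.45 mol/s, ξ₁ = 231.8 mol/s.
Outlet amounts (n = n₀ + Σ ν·ξ):
  E: 552 − 1(231.8) − 1(52.45) = 267.7
  G: 0 + 2(231.8) = 463.7
  F: 0 + 2(52.45) = 104.9
  D: 0 + 1(52.45) = 52.45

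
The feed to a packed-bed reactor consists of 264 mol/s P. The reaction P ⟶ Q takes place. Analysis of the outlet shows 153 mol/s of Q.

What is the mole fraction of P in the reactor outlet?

0.42

For Q: n = n₀ + 1ξ → 153 = 0 + 1ξ, giving ξ = 153 mol/s.
Outlet amounts (n = n₀ + ν ξ):
  P: 264 − 1(153) = 111
  Q: 0 + 1(153) = 153
Total out = 264 mol/s; y_P = 111 / 264 = 0.4205.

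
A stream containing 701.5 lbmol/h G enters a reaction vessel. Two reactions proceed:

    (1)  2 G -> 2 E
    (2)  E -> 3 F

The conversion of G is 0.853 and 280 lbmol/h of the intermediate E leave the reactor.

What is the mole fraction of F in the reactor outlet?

Conversion of G: G consumed = 2ξ₁ = 0.853 × 701.5 → ξ₁ = 299.2 lbmol/h.
E balance: n_E = 0 + 2ξ₁ − 1ξ₂ = 280 → ξ₂ = (2·299.2 − 280)/1 = 318.4 lbmol/h.
Outlet amounts (n = n₀ + Σ ν·ξ):
  G: 701.5 − 2(299.2) = 103.1
  E: 0 + 2(299.2) − 1(318.4) = 280
  F: 0 + 3(318.4) = 955.1
Total out = 1338 lbmol/h; y_F = 955.1 / 1338 = 0.7137.

0.714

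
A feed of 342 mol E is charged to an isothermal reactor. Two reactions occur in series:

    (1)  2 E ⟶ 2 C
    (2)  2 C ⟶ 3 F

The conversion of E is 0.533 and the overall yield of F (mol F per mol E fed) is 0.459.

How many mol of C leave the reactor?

Conversion of E: E consumed = 2ξ₁ = 0.533 × 342 → ξ₁ = 91.14 mol.
Yield of F: 3ξ₂ / 342 = 0.459 → ξ₂ = 52.33 mol.
Outlet amounts (n = n₀ + Σ ν·ξ):
  E: 342 − 2(91.14) = 159.7
  C: 0 + 2(91.14) − 2(52.33) = 77.63
  F: 0 + 3(52.33) = 157

77.6 mol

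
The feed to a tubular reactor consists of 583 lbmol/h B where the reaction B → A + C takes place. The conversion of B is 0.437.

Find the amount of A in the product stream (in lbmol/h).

B reacted = 0.437 × 583 = 254.8 lbmol/h; ν_B = −1, so ξ = 254.8/1 = 254.8 lbmol/h.
Outlet amounts (n = n₀ + ν ξ):
  B: 583 − 1(254.8) = 328.2
  A: 0 + 1(254.8) = 254.8
  C: 0 + 1(254.8) = 254.8

255 lbmol/h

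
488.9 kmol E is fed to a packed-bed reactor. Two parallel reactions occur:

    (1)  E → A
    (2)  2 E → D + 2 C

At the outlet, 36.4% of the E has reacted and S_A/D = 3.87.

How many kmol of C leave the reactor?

Conversion of E: E consumed = 0.364 × 488.9 = 178 kmol = 1ξ₁ + 2ξ₂.
Selectivity: 1ξ₁ / (1ξ₂) = 3.87 → ξ₁ = 3.87 ξ₂.
Substitute: (1·3.87 + 2) ξ₂ = 178 → ξ₂ = 30.32 kmol, ξ₁ = 117.3 kmol.
Outlet amounts (n = n₀ + Σ ν·ξ):
  E: 488.9 − 1(117.3) − 2(30.32) = 310.9
  A: 0 + 1(117.3) = 117.3
  D: 0 + 1(30.32) = 30.32
  C: 0 + 2(30.32) = 60.63

60.6 kmol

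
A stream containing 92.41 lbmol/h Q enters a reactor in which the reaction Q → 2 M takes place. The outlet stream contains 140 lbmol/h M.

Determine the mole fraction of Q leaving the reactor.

For M: n = n₀ + 2ξ → 140 = 0 + 2ξ, giving ξ = 70 lbmol/h.
Outlet amounts (n = n₀ + ν ξ):
  Q: 92.41 − 1(70) = 22.41
  M: 0 + 2(70) = 140
Total out = 162.4 lbmol/h; y_Q = 22.41 / 162.4 = 0.138.

0.138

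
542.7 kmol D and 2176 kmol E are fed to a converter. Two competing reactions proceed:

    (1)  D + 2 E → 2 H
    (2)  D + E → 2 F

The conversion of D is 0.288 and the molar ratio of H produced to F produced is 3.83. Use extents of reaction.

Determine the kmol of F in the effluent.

Conversion of D: D consumed = 0.288 × 542.7 = 156.3 kmol = 1ξ₁ + 1ξ₂.
Selectivity: 2ξ₁ / (2ξ₂) = 3.83 → ξ₁ = 3.83 ξ₂.
Substitute: (1·3.83 + 1) ξ₂ = 156.3 → ξ₂ = 32.36 kmol, ξ₁ = 123.9 kmol.
Outlet amounts (n = n₀ + Σ ν·ξ):
  D: 542.7 − 1(123.9) − 1(32.36) = 386.4
  E: 2176 − 2(123.9) − 1(32.36) = 1896
  H: 0 + 2(123.9) = 247.9
  F: 0 + 2(32.36) = 64.72

64.7 kmol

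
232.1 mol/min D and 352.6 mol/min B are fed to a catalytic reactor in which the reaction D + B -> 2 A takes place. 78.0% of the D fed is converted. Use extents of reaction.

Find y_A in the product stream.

0.619

D reacted = 0.78 × 232.1 = 181 mol/min; ν_D = −1, so ξ = 181/1 = 181 mol/min.
Outlet amounts (n = n₀ + ν ξ):
  D: 232.1 − 1(181) = 51.06
  B: 352.6 − 1(181) = 171.6
  A: 0 + 2(181) = 362.1
Total out = 584.7 mol/min; y_A = 362.1 / 584.7 = 0.6193.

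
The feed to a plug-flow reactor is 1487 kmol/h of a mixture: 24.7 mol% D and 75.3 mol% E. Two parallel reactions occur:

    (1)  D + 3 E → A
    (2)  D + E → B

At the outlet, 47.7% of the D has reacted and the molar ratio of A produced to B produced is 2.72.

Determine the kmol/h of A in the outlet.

128 kmol/h

Conversion of D: D consumed = 0.477 × 367.3 = 175.2 kmol/h = 1ξ₁ + 1ξ₂.
Selectivity: 1ξ₁ / (1ξ₂) = 2.72 → ξ₁ = 2.72 ξ₂.
Substitute: (1·2.72 + 1) ξ₂ = 175.2 → ξ₂ = 47.1 kmol/h, ξ₁ = 128.1 kmol/h.
Outlet amounts (n = n₀ + Σ ν·ξ):
  D: 367.3 − 1(128.1) − 1(47.1) = 192.1
  E: 1120 − 3(128.1) − 1(47.1) = 688.3
  A: 0 + 1(128.1) = 128.1
  B: 0 + 1(47.1) = 47.1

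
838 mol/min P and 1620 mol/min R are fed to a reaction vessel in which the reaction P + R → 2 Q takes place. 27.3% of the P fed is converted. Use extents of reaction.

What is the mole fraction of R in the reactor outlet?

0.566

P reacted = 0.273 × 838 = 228.8 mol/min; ν_P = −1, so ξ = 228.8/1 = 228.8 mol/min.
Outlet amounts (n = n₀ + ν ξ):
  P: 838 − 1(228.8) = 609.2
  R: 1620 − 1(228.8) = 1391
  Q: 0 + 2(228.8) = 457.5
Total out = 2458 mol/min; y_R = 1391 / 2458 = 0.566.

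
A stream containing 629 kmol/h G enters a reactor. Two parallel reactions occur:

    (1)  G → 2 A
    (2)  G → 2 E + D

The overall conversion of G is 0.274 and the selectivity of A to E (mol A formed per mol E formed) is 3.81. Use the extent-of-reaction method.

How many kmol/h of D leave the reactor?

35.8 kmol/h

Conversion of G: G consumed = 0.274 × 629 = 172.3 kmol/h = 1ξ₁ + 1ξ₂.
Selectivity: 2ξ₁ / (2ξ₂) = 3.81 → ξ₁ = 3.81 ξ₂.
Substitute: (1·3.81 + 1) ξ₂ = 172.3 → ξ₂ = 35.83 kmol/h, ξ₁ = 136.5 kmol/h.
Outlet amounts (n = n₀ + Σ ν·ξ):
  G: 629 − 1(136.5) − 1(35.83) = 456.7
  A: 0 + 2(136.5) = 273
  E: 0 + 2(35.83) = 71.66
  D: 0 + 1(35.83) = 35.83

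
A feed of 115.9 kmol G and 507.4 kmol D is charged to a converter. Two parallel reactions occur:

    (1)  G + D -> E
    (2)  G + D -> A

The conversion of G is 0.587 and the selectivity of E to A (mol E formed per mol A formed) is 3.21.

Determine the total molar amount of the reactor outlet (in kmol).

555 kmol

Conversion of G: G consumed = 0.587 × 115.9 = 68.03 kmol = 1ξ₁ + 1ξ₂.
Selectivity: 1ξ₁ / (1ξ₂) = 3.21 → ξ₁ = 3.21 ξ₂.
Substitute: (1·3.21 + 1) ξ₂ = 68.03 → ξ₂ = 16.16 kmol, ξ₁ = 51.87 kmol.
Outlet amounts (n = n₀ + Σ ν·ξ):
  G: 115.9 − 1(51.87) − 1(16.16) = 47.87
  D: 507.4 − 1(51.87) − 1(16.16) = 439.4
  E: 0 + 1(51.87) = 51.87
  A: 0 + 1(16.16) = 16.16
Total out = 47.87 + 439.4 + 51.87 + 16.16 = 555.3 kmol.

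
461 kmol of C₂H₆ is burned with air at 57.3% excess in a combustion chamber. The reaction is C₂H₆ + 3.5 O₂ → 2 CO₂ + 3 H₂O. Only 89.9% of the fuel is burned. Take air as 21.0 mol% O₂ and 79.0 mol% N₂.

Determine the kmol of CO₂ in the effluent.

829 kmol

Stoichiometric O₂ = 3.5 × 461 = 1614 kmol; O₂ fed = 1614 × 1.573 = 2538 kmol.
N₂ fed = 2538 × 79/21 = 9548 kmol.
Fuel reacted = 0.899 × 461 → ξ = 414.4 kmol.
Outlet (n = n₀ + ν ξ):
  C₂H₆: 461 − 1(414.4) = 46.56
  O₂: 2538 − 3.5(414.4) = 1087
  N₂: 9548 (inert)
  CO₂: 0 + 2(414.4) = 828.9
  H₂O: 0 + 3(414.4) = 1243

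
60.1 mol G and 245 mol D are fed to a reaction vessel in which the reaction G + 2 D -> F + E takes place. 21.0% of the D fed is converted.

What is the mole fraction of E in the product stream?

0.0921

D reacted = 0.21 × 245 = 51.45 mol; ν_D = −2, so ξ = 51.45/2 = 25.72 mol.
Outlet amounts (n = n₀ + ν ξ):
  G: 60.1 − 1(25.72) = 34.38
  D: 245 − 2(25.72) = 193.6
  F: 0 + 1(25.72) = 25.72
  E: 0 + 1(25.72) = 25.72
Total out = 279.4 mol; y_E = 25.72 / 279.4 = 0.09208.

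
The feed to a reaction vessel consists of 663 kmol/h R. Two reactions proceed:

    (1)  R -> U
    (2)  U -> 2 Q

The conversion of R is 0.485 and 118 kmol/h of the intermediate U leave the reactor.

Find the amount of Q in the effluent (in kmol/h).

Conversion of R: R consumed = 1ξ₁ = 0.485 × 663 → ξ₁ = 321.6 kmol/h.
U balance: n_U = 0 + 1ξ₁ − 1ξ₂ = 118 → ξ₂ = (1·321.6 − 118)/1 = 203.6 kmol/h.
Outlet amounts (n = n₀ + Σ ν·ξ):
  R: 663 − 1(321.6) = 341.4
  U: 0 + 1(321.6) − 1(203.6) = 118
  Q: 0 + 2(203.6) = 407.1

407 kmol/h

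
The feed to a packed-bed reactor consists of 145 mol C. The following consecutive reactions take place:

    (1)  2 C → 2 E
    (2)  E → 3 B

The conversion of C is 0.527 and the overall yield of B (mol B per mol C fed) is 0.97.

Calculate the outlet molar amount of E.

29.5 mol

Conversion of C: C consumed = 2ξ₁ = 0.527 × 145 → ξ₁ = 38.21 mol.
Yield of B: 3ξ₂ / 145 = 0.97 → ξ₂ = 46.88 mol.
Outlet amounts (n = n₀ + Σ ν·ξ):
  C: 145 − 2(38.21) = 68.58
  E: 0 + 2(38.21) − 1(46.88) = 29.53
  B: 0 + 3(46.88) = 140.7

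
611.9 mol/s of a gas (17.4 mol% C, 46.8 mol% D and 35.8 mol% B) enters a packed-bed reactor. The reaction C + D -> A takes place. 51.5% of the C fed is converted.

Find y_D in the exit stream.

C reacted = 0.515 × 106.5 = 54.83 mol/s; ν_C = −1, so ξ = 54.83/1 = 54.83 mol/s.
Outlet amounts (n = n₀ + ν ξ):
  C: 106.5 − 1(54.83) = 51.64
  D: 286.4 − 1(54.83) = 231.5
  A: 0 + 1(54.83) = 54.83
  B: 219.1 (inert)
Total out = 557.1 mol/s; y_D = 231.5 / 557.1 = 0.4156.

0.416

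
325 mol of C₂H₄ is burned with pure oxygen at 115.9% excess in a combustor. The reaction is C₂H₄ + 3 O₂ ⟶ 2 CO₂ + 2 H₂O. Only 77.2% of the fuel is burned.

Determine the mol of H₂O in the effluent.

Stoichiometric O₂ = 3 × 325 = 975 mol; O₂ fed = 975 × 2.159 = 2105 mol.
Fuel reacted = 0.772 × 325 → ξ = 250.9 mol.
Outlet (n = n₀ + ν ξ):
  C₂H₄: 325 − 1(250.9) = 74.1
  O₂: 2105 − 3(250.9) = 1352
  CO₂: 0 + 2(250.9) = 501.8
  H₂O: 0 + 2(250.9) = 501.8

502 mol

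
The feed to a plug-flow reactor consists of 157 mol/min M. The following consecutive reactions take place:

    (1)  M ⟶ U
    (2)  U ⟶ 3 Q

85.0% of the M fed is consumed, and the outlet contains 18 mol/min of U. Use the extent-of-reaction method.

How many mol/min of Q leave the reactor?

346 mol/min

Conversion of M: M consumed = 1ξ₁ = 0.85 × 157 → ξ₁ = 133.4 mol/min.
U balance: n_U = 0 + 1ξ₁ − 1ξ₂ = 18 → ξ₂ = (1·133.4 − 18)/1 = 115.4 mol/min.
Outlet amounts (n = n₀ + Σ ν·ξ):
  M: 157 − 1(133.4) = 23.55
  U: 0 + 1(133.4) − 1(115.4) = 18
  Q: 0 + 3(115.4) = 346.3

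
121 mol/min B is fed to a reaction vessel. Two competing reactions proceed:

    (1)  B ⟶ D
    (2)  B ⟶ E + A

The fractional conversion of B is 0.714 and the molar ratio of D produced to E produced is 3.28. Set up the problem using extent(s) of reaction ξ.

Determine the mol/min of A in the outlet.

Conversion of B: B consumed = 0.714 × 121 = 86.39 mol/min = 1ξ₁ + 1ξ₂.
Selectivity: 1ξ₁ / (1ξ₂) = 3.28 → ξ₁ = 3.28 ξ₂.
Substitute: (1·3.28 + 1) ξ₂ = 86.39 → ξ₂ = 20.19 mol/min, ξ₁ = 66.21 mol/min.
Outlet amounts (n = n₀ + Σ ν·ξ):
  B: 121 − 1(66.21) − 1(20.19) = 34.61
  D: 0 + 1(66.21) = 66.21
  E: 0 + 1(20.19) = 20.19
  A: 0 + 1(20.19) = 20.19

20.2 mol/min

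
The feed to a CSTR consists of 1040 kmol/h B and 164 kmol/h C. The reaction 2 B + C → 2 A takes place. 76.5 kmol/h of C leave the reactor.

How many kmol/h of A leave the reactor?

175 kmol/h

For C: n = n₀ − 1ξ → 76.5 = 164 − 1ξ, giving ξ = 87.5 kmol/h.
Outlet amounts (n = n₀ + ν ξ):
  B: 1040 − 2(87.5) = 865
  C: 164 − 1(87.5) = 76.5
  A: 0 + 2(87.5) = 175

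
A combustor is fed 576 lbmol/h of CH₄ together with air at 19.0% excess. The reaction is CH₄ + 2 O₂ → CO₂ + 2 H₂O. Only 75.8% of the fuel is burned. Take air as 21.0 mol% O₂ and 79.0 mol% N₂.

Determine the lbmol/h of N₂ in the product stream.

5160 lbmol/h

Stoichiometric O₂ = 2 × 576 = 1152 lbmol/h; O₂ fed = 1152 × 1.190 = 1371 lbmol/h.
N₂ fed = 1371 × 79/21 = 5157 lbmol/h.
Fuel reacted = 0.758 × 576 → ξ = 436.6 lbmol/h.
Outlet (n = n₀ + ν ξ):
  CH₄: 576 − 1(436.6) = 139.4
  O₂: 1371 − 2(436.6) = 497.7
  N₂: 5157 (inert)
  CO₂: 0 + 1(436.6) = 436.6
  H₂O: 0 + 2(436.6) = 873.2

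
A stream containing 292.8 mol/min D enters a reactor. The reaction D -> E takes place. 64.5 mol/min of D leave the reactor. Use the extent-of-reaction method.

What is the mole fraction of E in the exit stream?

For D: n = n₀ − 1ξ → 64.5 = 292.8 − 1ξ, giving ξ = 228.3 mol/min.
Outlet amounts (n = n₀ + ν ξ):
  D: 292.8 − 1(228.3) = 64.5
  E: 0 + 1(228.3) = 228.3
Total out = 292.8 mol/min; y_E = 228.3 / 292.8 = 0.7797.

0.78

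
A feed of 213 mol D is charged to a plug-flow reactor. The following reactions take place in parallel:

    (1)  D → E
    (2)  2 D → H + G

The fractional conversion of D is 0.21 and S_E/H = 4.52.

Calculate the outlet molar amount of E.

31 mol

Conversion of D: D consumed = 0.21 × 213 = 44.73 mol = 1ξ₁ + 2ξ₂.
Selectivity: 1ξ₁ / (1ξ₂) = 4.52 → ξ₁ = 4.52 ξ₂.
Substitute: (1·4.52 + 2) ξ₂ = 44.73 → ξ₂ = 6.86 mol, ξ₁ = 31.01 mol.
Outlet amounts (n = n₀ + Σ ν·ξ):
  D: 213 − 1(31.01) − 2(6.86) = 168.3
  E: 0 + 1(31.01) = 31.01
  H: 0 + 1(6.86) = 6.86
  G: 0 + 1(6.86) = 6.86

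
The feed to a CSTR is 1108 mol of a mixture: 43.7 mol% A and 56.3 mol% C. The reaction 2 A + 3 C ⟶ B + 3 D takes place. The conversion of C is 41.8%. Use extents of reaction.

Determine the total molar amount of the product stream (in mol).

C reacted = 0.418 × 623.8 = 260.8 mol; ν_C = −3, so ξ = 260.8/3 = 86.92 mol.
Outlet amounts (n = n₀ + ν ξ):
  A: 484.2 − 2(86.92) = 310.4
  C: 623.8 − 3(86.92) = 363.1
  B: 0 + 1(86.92) = 86.92
  D: 0 + 3(86.92) = 260.8
Total out = 310.4 + 363.1 + 86.92 + 260.8 = 1021 mol.

1020 mol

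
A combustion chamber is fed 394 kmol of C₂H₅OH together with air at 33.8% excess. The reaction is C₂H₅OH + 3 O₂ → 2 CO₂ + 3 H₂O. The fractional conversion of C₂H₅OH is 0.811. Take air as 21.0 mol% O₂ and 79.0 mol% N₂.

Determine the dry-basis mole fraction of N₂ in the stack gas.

Stoichiometric O₂ = 3 × 394 = 1182 kmol; O₂ fed = 1182 × 1.338 = 1582 kmol.
N₂ fed = 1582 × 79/21 = 5950 kmol.
Fuel reacted = 0.811 × 394 → ξ = 319.5 kmol.
Outlet (n = n₀ + ν ξ):
  C₂H₅OH: 394 − 1(319.5) = 74.47
  O₂: 1582 − 3(319.5) = 622.9
  N₂: 5950 (inert)
  CO₂: 0 + 2(319.5) = 639.1
  H₂O: 0 + 3(319.5) = 958.6
Dry total = 7286 kmol; y_N₂ (dry) = 5950 / 7286 = 0.8166.

0.817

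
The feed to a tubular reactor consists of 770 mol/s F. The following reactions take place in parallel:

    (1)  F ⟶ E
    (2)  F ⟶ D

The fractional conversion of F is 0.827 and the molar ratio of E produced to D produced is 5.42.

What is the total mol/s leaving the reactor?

770 mol/s

Conversion of F: F consumed = 0.827 × 770 = 636.8 mol/s = 1ξ₁ + 1ξ₂.
Selectivity: 1ξ₁ / (1ξ₂) = 5.42 → ξ₁ = 5.42 ξ₂.
Substitute: (1·5.42 + 1) ξ₂ = 636.8 → ξ₂ = 99.19 mol/s, ξ₁ = 537.6 mol/s.
Outlet amounts (n = n₀ + Σ ν·ξ):
  F: 770 − 1(537.6) − 1(99.19) = 133.2
  E: 0 + 1(537.6) = 537.6
  D: 0 + 1(99.19) = 99.19
Total out = 133.2 + 537.6 + 99.19 = 770 mol/s.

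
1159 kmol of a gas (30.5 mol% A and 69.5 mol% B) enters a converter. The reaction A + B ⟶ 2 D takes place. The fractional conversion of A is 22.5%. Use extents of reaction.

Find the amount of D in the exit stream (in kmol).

159 kmol

A reacted = 0.225 × 353.5 = 79.54 kmol; ν_A = −1, so ξ = 79.54/1 = 79.54 kmol.
Outlet amounts (n = n₀ + ν ξ):
  A: 353.5 − 1(79.54) = 274
  B: 805.5 − 1(79.54) = 726
  D: 0 + 2(79.54) = 159.1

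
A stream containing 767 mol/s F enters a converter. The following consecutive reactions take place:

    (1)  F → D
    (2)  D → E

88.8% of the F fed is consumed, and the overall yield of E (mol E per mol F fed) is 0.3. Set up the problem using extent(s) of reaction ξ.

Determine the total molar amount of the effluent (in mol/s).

Conversion of F: F consumed = 1ξ₁ = 0.888 × 767 → ξ₁ = 681.1 mol/s.
Yield of E: 1ξ₂ / 767 = 0.3 → ξ₂ = 230.1 mol/s.
Outlet amounts (n = n₀ + Σ ν·ξ):
  F: 767 − 1(681.1) = 85.9
  D: 0 + 1(681.1) − 1(230.1) = 451
  E: 0 + 1(230.1) = 230.1
Total out = 85.9 + 451 + 230.1 = 767 mol/s.

767 mol/s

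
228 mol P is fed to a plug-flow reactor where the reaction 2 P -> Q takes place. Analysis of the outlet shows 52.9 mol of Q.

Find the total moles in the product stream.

175 mol

For Q: n = n₀ + 1ξ → 52.9 = 0 + 1ξ, giving ξ = 52.9 mol.
Outlet amounts (n = n₀ + ν ξ):
  P: 228 − 2(52.9) = 122.2
  Q: 0 + 1(52.9) = 52.9
Total out = 122.2 + 52.9 = 175.1 mol.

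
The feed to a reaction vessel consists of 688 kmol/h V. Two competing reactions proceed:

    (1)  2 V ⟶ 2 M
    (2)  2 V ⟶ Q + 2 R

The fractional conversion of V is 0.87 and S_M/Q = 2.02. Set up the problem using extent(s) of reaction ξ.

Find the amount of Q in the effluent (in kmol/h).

149 kmol/h

Conversion of V: V consumed = 0.87 × 688 = 598.6 kmol/h = 2ξ₁ + 2ξ₂.
Selectivity: 2ξ₁ / (1ξ₂) = 2.02 → ξ₁ = 1.01 ξ₂.
Substitute: (2·1.01 + 2) ξ₂ = 598.6 → ξ₂ = 148.9 kmol/h, ξ₁ = 150.4 kmol/h.
Outlet amounts (n = n₀ + Σ ν·ξ):
  V: 688 − 2(150.4) − 2(148.9) = 89.44
  M: 0 + 2(150.4) = 300.8
  Q: 0 + 1(148.9) = 148.9
  R: 0 + 2(148.9) = 297.8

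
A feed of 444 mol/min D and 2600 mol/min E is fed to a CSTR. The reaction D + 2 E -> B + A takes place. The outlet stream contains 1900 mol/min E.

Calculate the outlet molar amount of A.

350 mol/min

For E: n = n₀ − 2ξ → 1900 = 2600 − 2ξ, giving ξ = 350 mol/min.
Outlet amounts (n = n₀ + ν ξ):
  D: 444 − 1(350) = 94
  E: 2600 − 2(350) = 1900
  B: 0 + 1(350) = 350
  A: 0 + 1(350) = 350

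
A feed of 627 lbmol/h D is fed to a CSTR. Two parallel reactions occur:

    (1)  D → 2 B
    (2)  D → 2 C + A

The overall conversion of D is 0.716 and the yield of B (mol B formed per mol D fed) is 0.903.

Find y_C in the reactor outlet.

Yield of B: 2ξ₁ / 627 = 0.903 → ξ₁ = 283.1 lbmol/h.
Conversion of D: 1ξ₁ + 1ξ₂ = 0.716 × 627 = 448.9 → ξ₂ = 165.8 lbmol/h.
Outlet amounts (n = n₀ + Σ ν·ξ):
  D: 627 − 1(283.1) − 1(165.8) = 178.1
  B: 0 + 2(283.1) = 566.2
  C: 0 + 2(165.8) = 331.7
  A: 0 + 1(165.8) = 165.8
Total out = 1242 lbmol/h; y_C = 331.7 / 1242 = 0.2671.

0.267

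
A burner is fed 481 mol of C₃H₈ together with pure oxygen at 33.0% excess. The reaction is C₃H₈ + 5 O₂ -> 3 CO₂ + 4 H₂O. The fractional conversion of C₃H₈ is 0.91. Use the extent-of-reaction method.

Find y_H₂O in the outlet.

Stoichiometric O₂ = 5 × 481 = 2405 mol; O₂ fed = 2405 × 1.330 = 3199 mol.
Fuel reacted = 0.91 × 481 → ξ = 437.7 mol.
Outlet (n = n₀ + ν ξ):
  C₃H₈: 481 − 1(437.7) = 43.29
  O₂: 3199 − 5(437.7) = 1010
  CO₂: 0 + 3(437.7) = 1313
  H₂O: 0 + 4(437.7) = 1751
Total out = 4117 mol; y_H₂O = 1751 / 4117 = 0.4252.

0.425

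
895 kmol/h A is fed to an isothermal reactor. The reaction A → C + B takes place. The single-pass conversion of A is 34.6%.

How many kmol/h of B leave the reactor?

A reacted = 0.346 × 895 = 309.7 kmol/h; ν_A = −1, so ξ = 309.7/1 = 309.7 kmol/h.
Outlet amounts (n = n₀ + ν ξ):
  A: 895 − 1(309.7) = 585.3
  C: 0 + 1(309.7) = 309.7
  B: 0 + 1(309.7) = 309.7

310 kmol/h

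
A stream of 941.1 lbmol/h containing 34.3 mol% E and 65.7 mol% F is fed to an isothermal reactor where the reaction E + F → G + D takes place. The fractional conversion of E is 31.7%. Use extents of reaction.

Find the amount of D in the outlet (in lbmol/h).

E reacted = 0.317 × 322.8 = 102.3 lbmol/h; ν_E = −1, so ξ = 102.3/1 = 102.3 lbmol/h.
Outlet amounts (n = n₀ + ν ξ):
  E: 322.8 − 1(102.3) = 220.5
  F: 618.3 − 1(102.3) = 516
  G: 0 + 1(102.3) = 102.3
  D: 0 + 1(102.3) = 102.3

102 lbmol/h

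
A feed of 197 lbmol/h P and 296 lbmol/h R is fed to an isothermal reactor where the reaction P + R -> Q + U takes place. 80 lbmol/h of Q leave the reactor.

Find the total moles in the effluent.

For Q: n = n₀ + 1ξ → 80 = 0 + 1ξ, giving ξ = 80 lbmol/h.
Outlet amounts (n = n₀ + ν ξ):
  P: 197 − 1(80) = 117
  R: 296 − 1(80) = 216
  Q: 0 + 1(80) = 80
  U: 0 + 1(80) = 80
Total out = 117 + 216 + 80 + 80 = 493 lbmol/h.

493 lbmol/h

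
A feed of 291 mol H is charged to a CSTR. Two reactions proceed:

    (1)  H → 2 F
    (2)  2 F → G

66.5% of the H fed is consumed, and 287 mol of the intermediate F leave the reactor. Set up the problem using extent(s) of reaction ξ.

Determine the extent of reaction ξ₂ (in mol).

ξ₂ = 50 mol

Conversion of H: H consumed = 1ξ₁ = 0.665 × 291 → ξ₁ = 193.5 mol.
F balance: n_F = 0 + 2ξ₁ − 2ξ₂ = 287 → ξ₂ = (2·193.5 − 287)/2 = 50.02 mol.
Outlet amounts (n = n₀ + Σ ν·ξ):
  H: 291 − 1(193.5) = 97.48
  F: 0 + 2(193.5) − 2(50.02) = 287
  G: 0 + 1(50.02) = 50.02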